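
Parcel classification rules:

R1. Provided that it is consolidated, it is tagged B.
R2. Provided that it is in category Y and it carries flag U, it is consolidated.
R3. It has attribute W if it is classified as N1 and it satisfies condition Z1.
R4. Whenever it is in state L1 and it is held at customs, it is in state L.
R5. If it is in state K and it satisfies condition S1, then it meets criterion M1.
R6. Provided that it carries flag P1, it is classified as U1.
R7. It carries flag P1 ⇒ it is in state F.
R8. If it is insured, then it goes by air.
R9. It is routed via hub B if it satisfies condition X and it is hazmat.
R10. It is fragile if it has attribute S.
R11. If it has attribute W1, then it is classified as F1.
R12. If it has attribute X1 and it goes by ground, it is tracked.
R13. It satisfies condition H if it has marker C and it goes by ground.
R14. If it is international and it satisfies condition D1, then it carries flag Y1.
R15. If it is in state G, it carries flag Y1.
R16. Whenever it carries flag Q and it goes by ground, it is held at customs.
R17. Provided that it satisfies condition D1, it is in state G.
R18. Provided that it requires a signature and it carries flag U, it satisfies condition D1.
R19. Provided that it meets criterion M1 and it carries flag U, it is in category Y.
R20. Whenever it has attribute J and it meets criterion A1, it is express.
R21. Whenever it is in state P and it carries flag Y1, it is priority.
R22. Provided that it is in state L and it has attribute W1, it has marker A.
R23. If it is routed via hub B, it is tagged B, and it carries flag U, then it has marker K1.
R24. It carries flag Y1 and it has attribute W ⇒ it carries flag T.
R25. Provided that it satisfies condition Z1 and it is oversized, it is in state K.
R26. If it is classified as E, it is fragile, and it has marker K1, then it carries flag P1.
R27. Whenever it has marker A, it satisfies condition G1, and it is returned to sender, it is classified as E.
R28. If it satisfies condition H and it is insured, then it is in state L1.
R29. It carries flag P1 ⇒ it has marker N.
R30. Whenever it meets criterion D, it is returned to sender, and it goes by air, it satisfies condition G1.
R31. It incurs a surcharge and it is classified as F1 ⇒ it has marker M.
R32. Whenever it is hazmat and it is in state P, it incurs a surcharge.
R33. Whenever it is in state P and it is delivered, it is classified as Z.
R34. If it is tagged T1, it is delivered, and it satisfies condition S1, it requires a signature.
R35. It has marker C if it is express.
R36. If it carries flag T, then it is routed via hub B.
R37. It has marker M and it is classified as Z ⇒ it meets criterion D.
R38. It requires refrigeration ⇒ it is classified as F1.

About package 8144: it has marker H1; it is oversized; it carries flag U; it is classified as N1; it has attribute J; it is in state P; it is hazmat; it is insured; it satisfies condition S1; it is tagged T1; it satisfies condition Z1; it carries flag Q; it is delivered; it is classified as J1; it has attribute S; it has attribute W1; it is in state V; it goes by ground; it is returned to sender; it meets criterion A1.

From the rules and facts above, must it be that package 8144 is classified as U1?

By R3 (it is classified as N1, it satisfies condition Z1): it has attribute W.
By R8 (it is insured): it goes by air.
By R10 (it has attribute S): it is fragile.
By R11 (it has attribute W1): it is classified as F1.
By R16 (it carries flag Q, it goes by ground): it is held at customs.
By R20 (it has attribute J, it meets criterion A1): it is express.
By R25 (it satisfies condition Z1, it is oversized): it is in state K.
By R32 (it is hazmat, it is in state P): it incurs a surcharge.
By R33 (it is in state P, it is delivered): it is classified as Z.
By R34 (it is tagged T1, it is delivered, it satisfies condition S1): it requires a signature.
By R35 (it is express): it has marker C.
By R5 (it is in state K, it satisfies condition S1): it meets criterion M1.
By R13 (it has marker C, it goes by ground): it satisfies condition H.
By R18 (it requires a signature, it carries flag U): it satisfies condition D1.
By R19 (it meets criterion M1, it carries flag U): it is in category Y.
By R28 (it satisfies condition H, it is insured): it is in state L1.
By R31 (it incurs a surcharge, it is classified as F1): it has marker M.
By R37 (it has marker M, it is classified as Z): it meets criterion D.
By R2 (it is in category Y, it carries flag U): it is consolidated.
By R4 (it is in state L1, it is held at customs): it is in state L.
By R17 (it satisfies condition D1): it is in state G.
By R22 (it is in state L, it has attribute W1): it has marker A.
By R30 (it meets criterion D, it is returned to sender, it goes by air): it satisfies condition G1.
By R1 (it is consolidated): it is tagged B.
By R15 (it is in state G): it carries flag Y1.
By R24 (it carries flag Y1, it has attribute W): it carries flag T.
By R27 (it has marker A, it satisfies condition G1, it is returned to sender): it is classified as E.
By R36 (it carries flag T): it is routed via hub B.
By R23 (it is routed via hub B, it is tagged B, it carries flag U): it has marker K1.
By R26 (it is classified as E, it is fragile, it has marker K1): it carries flag P1.
By R6 (it carries flag P1): it is classified as U1.

Yes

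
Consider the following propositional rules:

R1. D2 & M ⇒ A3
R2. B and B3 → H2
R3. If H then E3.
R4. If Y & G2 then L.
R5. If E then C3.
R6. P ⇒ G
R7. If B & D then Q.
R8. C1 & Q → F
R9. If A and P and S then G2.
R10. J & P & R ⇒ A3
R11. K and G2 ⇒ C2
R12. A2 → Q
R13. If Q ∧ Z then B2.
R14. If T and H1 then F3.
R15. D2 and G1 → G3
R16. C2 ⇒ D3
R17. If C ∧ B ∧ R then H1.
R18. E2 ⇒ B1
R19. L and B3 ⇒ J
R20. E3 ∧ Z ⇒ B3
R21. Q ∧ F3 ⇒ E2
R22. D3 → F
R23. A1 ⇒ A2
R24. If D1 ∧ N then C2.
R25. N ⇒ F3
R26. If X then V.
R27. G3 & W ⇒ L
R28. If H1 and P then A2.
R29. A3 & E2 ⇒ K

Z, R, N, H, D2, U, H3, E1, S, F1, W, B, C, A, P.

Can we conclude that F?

Forward chaining from the given facts derives: E3, G, G2, H1, B3, F3, A2, H2, Q, B2, E2, B1.
Rules concluding F: R8 needs C1; R22 needs D3 — none of these are established.

No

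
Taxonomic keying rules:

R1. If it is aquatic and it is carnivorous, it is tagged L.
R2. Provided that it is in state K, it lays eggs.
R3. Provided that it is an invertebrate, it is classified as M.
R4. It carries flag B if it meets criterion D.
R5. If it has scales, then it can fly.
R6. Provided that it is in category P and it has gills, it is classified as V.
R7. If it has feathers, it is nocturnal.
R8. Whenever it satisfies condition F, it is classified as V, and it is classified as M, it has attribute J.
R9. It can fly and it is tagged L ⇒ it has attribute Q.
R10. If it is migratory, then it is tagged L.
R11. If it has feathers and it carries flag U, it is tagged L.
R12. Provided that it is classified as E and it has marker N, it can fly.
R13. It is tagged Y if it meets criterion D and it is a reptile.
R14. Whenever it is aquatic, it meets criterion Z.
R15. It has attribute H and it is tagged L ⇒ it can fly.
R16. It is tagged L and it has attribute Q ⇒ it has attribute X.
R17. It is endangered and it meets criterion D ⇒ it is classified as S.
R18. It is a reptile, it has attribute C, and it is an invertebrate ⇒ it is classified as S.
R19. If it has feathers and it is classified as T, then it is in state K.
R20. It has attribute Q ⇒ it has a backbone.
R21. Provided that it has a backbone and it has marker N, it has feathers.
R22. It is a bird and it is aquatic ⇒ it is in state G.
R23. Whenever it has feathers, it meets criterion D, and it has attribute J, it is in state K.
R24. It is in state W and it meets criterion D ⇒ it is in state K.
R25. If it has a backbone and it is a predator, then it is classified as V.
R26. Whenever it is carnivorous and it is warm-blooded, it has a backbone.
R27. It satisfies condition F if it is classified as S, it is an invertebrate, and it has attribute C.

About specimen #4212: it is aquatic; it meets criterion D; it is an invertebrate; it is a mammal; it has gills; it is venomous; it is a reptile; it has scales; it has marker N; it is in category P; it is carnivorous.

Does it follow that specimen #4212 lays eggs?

No

Forward chaining from the given facts derives: is tagged L, is classified as M, carries flag B, can fly, is classified as V, has attribute Q, is tagged Y, meets criterion Z, has attribute X, has a backbone, has feathers, is nocturnal.
The only rule concluding "it lays eggs" is R2, which needs "it is in state K"; that is never established.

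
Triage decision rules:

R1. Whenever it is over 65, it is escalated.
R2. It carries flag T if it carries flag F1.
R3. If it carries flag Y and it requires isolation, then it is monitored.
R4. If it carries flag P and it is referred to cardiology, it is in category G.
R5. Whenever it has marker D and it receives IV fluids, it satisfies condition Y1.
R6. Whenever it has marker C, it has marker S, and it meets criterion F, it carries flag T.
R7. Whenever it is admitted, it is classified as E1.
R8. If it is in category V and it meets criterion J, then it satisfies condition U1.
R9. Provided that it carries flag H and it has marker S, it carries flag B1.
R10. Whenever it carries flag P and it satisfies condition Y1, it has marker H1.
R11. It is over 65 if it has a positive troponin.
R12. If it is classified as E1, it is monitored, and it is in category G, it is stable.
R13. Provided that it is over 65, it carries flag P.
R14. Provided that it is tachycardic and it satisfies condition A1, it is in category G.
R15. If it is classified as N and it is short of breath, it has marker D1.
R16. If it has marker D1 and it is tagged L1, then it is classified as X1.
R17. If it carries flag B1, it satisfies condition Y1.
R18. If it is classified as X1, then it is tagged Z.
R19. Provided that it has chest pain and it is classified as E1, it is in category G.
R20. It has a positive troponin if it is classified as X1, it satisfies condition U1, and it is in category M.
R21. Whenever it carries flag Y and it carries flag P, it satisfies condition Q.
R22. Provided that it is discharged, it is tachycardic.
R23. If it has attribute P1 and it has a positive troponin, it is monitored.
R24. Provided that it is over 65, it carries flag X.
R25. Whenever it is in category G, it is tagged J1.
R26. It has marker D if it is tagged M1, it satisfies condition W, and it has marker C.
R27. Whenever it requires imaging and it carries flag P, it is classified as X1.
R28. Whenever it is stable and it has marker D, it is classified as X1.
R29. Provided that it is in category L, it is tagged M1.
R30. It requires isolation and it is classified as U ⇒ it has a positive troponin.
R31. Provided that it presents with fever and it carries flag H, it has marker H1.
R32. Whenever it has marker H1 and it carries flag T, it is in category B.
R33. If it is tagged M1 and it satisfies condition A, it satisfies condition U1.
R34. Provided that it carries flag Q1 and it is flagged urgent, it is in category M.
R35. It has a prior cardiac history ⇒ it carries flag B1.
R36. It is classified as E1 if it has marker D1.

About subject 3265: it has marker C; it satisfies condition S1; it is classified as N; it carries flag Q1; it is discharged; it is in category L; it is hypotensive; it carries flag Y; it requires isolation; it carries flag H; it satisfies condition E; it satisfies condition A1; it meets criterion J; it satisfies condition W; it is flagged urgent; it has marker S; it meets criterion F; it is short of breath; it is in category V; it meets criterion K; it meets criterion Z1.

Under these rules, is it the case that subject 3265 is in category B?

By R3 (it carries flag Y, it requires isolation): it is monitored.
By R6 (it has marker C, it has marker S, it meets criterion F): it carries flag T.
By R8 (it is in category V, it meets criterion J): it satisfies condition U1.
By R9 (it carries flag H, it has marker S): it carries flag B1.
By R15 (it is classified as N, it is short of breath): it has marker D1.
By R17 (it carries flag B1): it satisfies condition Y1.
By R22 (it is discharged): it is tachycardic.
By R29 (it is in category L): it is tagged M1.
By R34 (it carries flag Q1, it is flagged urgent): it is in category M.
By R36 (it has marker D1): it is classified as E1.
By R14 (it is tachycardic, it satisfies condition A1): it is in category G.
By R26 (it is tagged M1, it satisfies condition W, it has marker C): it has marker D.
By R12 (it is classified as E1, it is monitored, it is in category G): it is stable.
By R28 (it is stable, it has marker D): it is classified as X1.
By R20 (it is classified as X1, it satisfies condition U1, it is in category M): it has a positive troponin.
By R11 (it has a positive troponin): it is over 65.
By R13 (it is over 65): it carries flag P.
By R10 (it carries flag P, it satisfies condition Y1): it has marker H1.
By R32 (it has marker H1, it carries flag T): it is in category B.

Yes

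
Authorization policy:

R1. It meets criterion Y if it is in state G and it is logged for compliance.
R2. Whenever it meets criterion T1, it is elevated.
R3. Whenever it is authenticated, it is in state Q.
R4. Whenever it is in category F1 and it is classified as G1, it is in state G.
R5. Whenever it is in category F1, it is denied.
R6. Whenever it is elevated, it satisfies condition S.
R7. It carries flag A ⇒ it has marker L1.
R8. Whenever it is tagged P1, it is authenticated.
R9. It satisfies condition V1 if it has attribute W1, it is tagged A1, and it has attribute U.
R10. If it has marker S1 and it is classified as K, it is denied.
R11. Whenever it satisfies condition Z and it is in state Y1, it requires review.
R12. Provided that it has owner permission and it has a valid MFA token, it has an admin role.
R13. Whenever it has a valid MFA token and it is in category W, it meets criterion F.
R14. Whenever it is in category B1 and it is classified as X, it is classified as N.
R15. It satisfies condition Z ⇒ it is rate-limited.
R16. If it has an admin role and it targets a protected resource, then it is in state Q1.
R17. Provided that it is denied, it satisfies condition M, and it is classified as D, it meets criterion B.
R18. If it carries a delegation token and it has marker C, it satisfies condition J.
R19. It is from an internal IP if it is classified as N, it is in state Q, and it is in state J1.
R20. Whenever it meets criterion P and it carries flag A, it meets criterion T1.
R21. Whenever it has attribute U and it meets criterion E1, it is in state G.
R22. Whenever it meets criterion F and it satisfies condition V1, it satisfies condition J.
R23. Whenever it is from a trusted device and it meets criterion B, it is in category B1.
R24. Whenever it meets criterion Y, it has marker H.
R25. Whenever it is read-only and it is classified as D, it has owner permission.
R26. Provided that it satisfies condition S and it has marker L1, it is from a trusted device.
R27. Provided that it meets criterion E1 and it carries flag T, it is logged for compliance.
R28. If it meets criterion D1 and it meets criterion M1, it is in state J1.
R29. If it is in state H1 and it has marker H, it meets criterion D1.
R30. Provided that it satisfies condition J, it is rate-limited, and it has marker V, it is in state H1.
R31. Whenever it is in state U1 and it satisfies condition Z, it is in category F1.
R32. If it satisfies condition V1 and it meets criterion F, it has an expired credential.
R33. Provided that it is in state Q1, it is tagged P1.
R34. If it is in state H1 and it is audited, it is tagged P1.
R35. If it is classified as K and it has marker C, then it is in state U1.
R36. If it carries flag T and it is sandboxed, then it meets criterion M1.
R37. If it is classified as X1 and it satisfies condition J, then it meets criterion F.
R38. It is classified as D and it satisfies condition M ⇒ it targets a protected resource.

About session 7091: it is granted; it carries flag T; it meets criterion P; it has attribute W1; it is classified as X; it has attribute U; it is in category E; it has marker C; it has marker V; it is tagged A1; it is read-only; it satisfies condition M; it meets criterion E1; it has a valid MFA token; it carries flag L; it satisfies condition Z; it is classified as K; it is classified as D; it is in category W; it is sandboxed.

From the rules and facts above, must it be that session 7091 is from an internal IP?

No

Forward chaining from the given facts derives: satisfies condition V1, meets criterion F, is rate-limited, is in state G, satisfies condition J, has owner permission, is logged for compliance, is in state H1, has an expired credential, is in state U1, meets criterion M1, targets a protected resource, meets criterion Y, has an admin role, is in state Q1, has marker H, meets criterion D1, is in category F1, is tagged P1, is denied, is authenticated, meets criterion B, is in state J1, is in state Q.
The only rule concluding "it is from an internal IP" is R19, which needs "it is classified as N"; that is never established.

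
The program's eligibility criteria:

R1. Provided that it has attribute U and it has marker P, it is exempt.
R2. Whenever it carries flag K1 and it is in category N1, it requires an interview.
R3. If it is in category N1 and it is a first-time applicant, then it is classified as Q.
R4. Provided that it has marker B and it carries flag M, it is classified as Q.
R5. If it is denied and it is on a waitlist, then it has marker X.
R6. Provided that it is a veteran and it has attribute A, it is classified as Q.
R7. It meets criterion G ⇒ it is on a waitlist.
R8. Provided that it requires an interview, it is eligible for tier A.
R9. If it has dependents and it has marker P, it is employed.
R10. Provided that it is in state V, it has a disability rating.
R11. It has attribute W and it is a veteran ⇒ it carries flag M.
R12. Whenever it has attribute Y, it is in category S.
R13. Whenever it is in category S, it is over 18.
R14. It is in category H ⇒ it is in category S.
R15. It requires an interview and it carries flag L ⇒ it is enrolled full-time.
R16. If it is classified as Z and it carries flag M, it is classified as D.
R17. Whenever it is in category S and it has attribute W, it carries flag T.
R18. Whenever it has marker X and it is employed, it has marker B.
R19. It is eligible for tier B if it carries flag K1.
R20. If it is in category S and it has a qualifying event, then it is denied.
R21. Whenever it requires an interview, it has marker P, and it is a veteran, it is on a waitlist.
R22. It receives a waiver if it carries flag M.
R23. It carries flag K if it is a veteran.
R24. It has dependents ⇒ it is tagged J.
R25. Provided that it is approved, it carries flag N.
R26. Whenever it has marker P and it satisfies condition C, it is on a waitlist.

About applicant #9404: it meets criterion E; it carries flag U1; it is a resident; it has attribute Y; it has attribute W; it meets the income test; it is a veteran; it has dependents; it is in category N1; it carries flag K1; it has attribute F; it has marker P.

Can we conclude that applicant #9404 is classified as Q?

No

Forward chaining from the given facts derives: requires an interview, is eligible for tier A, is employed, carries flag M, is in category S, is over 18, carries flag T, is eligible for tier B, is on a waitlist, receives a waiver, carries flag K, is tagged J.
Rules concluding "it is classified as Q": R3 needs "it is a first-time applicant"; R4 needs "it has marker B"; R6 needs "it has attribute A" — none of these are established.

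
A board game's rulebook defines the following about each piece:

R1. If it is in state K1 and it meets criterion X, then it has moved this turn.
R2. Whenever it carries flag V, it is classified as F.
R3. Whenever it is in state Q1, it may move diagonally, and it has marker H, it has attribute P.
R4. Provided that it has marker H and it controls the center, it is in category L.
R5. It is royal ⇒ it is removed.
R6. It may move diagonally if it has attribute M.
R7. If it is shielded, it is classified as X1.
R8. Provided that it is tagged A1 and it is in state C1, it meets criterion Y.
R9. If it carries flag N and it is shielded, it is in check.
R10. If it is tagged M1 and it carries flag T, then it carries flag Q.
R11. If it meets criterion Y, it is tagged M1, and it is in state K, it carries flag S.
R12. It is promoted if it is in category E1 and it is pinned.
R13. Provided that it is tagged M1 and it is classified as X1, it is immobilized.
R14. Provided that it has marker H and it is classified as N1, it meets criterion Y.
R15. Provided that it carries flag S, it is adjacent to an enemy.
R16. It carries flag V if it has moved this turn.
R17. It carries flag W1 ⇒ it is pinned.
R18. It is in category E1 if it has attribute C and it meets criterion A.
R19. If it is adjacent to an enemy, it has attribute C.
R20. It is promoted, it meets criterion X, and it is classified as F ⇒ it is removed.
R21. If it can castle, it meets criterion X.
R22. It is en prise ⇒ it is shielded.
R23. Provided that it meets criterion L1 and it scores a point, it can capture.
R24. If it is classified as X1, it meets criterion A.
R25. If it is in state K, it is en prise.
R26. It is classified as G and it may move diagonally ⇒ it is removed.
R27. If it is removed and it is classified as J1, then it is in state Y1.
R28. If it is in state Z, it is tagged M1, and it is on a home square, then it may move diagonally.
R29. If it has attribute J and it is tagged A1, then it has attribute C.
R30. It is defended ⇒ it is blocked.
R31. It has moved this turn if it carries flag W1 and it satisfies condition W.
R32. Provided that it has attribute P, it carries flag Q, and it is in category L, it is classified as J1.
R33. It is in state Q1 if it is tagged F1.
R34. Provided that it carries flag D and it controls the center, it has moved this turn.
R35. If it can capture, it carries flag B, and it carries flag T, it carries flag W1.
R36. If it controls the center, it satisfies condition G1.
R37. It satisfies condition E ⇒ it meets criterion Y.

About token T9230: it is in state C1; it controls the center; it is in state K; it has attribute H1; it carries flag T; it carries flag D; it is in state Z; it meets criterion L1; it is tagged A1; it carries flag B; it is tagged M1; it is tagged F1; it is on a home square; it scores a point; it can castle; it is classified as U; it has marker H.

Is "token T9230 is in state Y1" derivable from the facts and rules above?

Yes

By R4 (it has marker H, it controls the center): it is in category L.
By R8 (it is tagged A1, it is in state C1): it meets criterion Y.
By R10 (it is tagged M1, it carries flag T): it carries flag Q.
By R11 (it meets criterion Y, it is tagged M1, it is in state K): it carries flag S.
By R15 (it carries flag S): it is adjacent to an enemy.
By R19 (it is adjacent to an enemy): it has attribute C.
By R21 (it can castle): it meets criterion X.
By R23 (it meets criterion L1, it scores a point): it can capture.
By R25 (it is in state K): it is en prise.
By R28 (it is in state Z, it is tagged M1, it is on a home square): it may move diagonally.
By R33 (it is tagged F1): it is in state Q1.
By R34 (it carries flag D, it controls the center): it has moved this turn.
By R35 (it can capture, it carries flag B, it carries flag T): it carries flag W1.
By R3 (it is in state Q1, it may move diagonally, it has marker H): it has attribute P.
By R16 (it has moved this turn): it carries flag V.
By R17 (it carries flag W1): it is pinned.
By R22 (it is en prise): it is shielded.
By R32 (it has attribute P, it carries flag Q, it is in category L): it is classified as J1.
By R2 (it carries flag V): it is classified as F.
By R7 (it is shielded): it is classified as X1.
By R24 (it is classified as X1): it meets criterion A.
By R18 (it has attribute C, it meets criterion A): it is in category E1.
By R12 (it is in category E1, it is pinned): it is promoted.
By R20 (it is promoted, it meets criterion X, it is classified as F): it is removed.
By R27 (it is removed, it is classified as J1): it is in state Y1.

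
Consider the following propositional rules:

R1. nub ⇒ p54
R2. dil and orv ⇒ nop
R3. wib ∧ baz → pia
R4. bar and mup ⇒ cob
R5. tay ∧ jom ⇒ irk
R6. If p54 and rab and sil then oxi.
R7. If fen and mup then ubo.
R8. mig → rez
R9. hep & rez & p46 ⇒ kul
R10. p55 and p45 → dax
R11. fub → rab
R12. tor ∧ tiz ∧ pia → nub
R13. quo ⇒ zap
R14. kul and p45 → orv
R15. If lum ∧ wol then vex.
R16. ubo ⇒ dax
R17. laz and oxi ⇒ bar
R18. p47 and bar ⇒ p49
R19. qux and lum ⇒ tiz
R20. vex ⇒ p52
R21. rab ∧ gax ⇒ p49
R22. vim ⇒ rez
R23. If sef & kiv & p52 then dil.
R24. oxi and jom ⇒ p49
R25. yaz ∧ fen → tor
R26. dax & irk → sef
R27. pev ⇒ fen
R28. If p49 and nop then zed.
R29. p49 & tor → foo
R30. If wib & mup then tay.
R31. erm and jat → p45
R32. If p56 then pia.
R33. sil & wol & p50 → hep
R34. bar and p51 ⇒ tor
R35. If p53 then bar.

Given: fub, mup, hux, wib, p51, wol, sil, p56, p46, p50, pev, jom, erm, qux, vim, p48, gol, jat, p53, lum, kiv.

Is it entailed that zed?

rab  (by R11: fub)
vex  (by R15: lum, wol)
tiz  (by R19: qux, lum)
p52  (by R20: vex)
rez  (by R22: vim)
fen  (by R27: pev)
tay  (by R30: wib, mup)
p45  (by R31: erm, jat)
pia  (by R32: p56)
hep  (by R33: sil, wol, p50)
bar  (by R35: p53)
irk  (by R5: tay, jom)
ubo  (by R7: fen, mup)
kul  (by R9: hep, rez, p46)
orv  (by R14: kul, p45)
dax  (by R16: ubo)
sef  (by R26: dax, irk)
tor  (by R34: bar, p51)
nub  (by R12: tor, tiz, pia)
dil  (by R23: sef, kiv, p52)
p54  (by R1: nub)
nop  (by R2: dil, orv)
oxi  (by R6: p54, rab, sil)
p49  (by R24: oxi, jom)
zed  (by R28: p49, nop)

Yes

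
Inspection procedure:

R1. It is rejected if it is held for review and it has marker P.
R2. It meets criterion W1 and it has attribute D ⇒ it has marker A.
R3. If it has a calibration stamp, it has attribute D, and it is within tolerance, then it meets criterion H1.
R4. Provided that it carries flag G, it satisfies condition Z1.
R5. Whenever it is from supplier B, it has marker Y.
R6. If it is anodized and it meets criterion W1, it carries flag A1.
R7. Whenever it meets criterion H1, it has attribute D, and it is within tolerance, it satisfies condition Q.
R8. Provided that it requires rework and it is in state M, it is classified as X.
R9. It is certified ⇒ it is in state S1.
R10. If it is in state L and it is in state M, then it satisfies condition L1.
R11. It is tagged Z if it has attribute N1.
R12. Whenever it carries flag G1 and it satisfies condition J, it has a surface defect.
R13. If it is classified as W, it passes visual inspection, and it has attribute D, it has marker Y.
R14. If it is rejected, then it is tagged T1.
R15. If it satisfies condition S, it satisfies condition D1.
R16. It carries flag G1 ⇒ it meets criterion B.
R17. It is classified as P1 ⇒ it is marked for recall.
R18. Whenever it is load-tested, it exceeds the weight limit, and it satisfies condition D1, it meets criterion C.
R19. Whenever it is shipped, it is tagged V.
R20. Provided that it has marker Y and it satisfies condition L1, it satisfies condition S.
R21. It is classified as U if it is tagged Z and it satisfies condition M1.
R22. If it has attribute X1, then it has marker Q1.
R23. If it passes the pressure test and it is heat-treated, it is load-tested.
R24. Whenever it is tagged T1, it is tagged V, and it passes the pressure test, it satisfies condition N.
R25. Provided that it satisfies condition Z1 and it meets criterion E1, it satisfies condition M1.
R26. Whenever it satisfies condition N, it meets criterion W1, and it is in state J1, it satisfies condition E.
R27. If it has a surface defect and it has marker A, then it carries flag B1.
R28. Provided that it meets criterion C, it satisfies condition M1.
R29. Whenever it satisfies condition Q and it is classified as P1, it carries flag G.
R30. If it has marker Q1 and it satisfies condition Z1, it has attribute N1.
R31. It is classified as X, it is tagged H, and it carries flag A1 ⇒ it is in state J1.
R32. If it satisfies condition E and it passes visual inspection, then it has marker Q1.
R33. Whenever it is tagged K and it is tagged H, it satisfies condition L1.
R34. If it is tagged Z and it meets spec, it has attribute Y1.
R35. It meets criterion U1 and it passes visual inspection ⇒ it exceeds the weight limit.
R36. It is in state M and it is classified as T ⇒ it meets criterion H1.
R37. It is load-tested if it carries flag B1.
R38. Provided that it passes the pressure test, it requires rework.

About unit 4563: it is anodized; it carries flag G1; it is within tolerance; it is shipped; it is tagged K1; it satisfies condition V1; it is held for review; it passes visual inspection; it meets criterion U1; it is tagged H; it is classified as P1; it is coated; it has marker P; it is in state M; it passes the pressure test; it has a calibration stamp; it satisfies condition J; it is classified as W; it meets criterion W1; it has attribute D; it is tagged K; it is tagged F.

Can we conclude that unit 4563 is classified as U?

By R1 (it is held for review, it has marker P): it is rejected.
By R2 (it meets criterion W1, it has attribute D): it has marker A.
By R3 (it has a calibration stamp, it has attribute D, it is within tolerance): it meets criterion H1.
By R6 (it is anodized, it meets criterion W1): it carries flag A1.
By R7 (it meets criterion H1, it has attribute D, it is within tolerance): it satisfies condition Q.
By R12 (it carries flag G1, it satisfies condition J): it has a surface defect.
By R13 (it is classified as W, it passes visual inspection, it has attribute D): it has marker Y.
By R14 (it is rejected): it is tagged T1.
By R19 (it is shipped): it is tagged V.
By R24 (it is tagged T1, it is tagged V, it passes the pressure test): it satisfies condition N.
By R27 (it has a surface defect, it has marker A): it carries flag B1.
By R29 (it satisfies condition Q, it is classified as P1): it carries flag G.
By R33 (it is tagged K, it is tagged H): it satisfies condition L1.
By R35 (it meets criterion U1, it passes visual inspection): it exceeds the weight limit.
By R37 (it carries flag B1): it is load-tested.
By R38 (it passes the pressure test): it requires rework.
By R4 (it carries flag G): it satisfies condition Z1.
By R8 (it requires rework, it is in state M): it is classified as X.
By R20 (it has marker Y, it satisfies condition L1): it satisfies condition S.
By R31 (it is classified as X, it is tagged H, it carries flag A1): it is in state J1.
By R15 (it satisfies condition S): it satisfies condition D1.
By R18 (it is load-tested, it exceeds the weight limit, it satisfies condition D1): it meets criterion C.
By R26 (it satisfies condition N, it meets criterion W1, it is in state J1): it satisfies condition E.
By R28 (it meets criterion C): it satisfies condition M1.
By R32 (it satisfies condition E, it passes visual inspection): it has marker Q1.
By R30 (it has marker Q1, it satisfies condition Z1): it has attribute N1.
By R11 (it has attribute N1): it is tagged Z.
By R21 (it is tagged Z, it satisfies condition M1): it is classified as U.

Yes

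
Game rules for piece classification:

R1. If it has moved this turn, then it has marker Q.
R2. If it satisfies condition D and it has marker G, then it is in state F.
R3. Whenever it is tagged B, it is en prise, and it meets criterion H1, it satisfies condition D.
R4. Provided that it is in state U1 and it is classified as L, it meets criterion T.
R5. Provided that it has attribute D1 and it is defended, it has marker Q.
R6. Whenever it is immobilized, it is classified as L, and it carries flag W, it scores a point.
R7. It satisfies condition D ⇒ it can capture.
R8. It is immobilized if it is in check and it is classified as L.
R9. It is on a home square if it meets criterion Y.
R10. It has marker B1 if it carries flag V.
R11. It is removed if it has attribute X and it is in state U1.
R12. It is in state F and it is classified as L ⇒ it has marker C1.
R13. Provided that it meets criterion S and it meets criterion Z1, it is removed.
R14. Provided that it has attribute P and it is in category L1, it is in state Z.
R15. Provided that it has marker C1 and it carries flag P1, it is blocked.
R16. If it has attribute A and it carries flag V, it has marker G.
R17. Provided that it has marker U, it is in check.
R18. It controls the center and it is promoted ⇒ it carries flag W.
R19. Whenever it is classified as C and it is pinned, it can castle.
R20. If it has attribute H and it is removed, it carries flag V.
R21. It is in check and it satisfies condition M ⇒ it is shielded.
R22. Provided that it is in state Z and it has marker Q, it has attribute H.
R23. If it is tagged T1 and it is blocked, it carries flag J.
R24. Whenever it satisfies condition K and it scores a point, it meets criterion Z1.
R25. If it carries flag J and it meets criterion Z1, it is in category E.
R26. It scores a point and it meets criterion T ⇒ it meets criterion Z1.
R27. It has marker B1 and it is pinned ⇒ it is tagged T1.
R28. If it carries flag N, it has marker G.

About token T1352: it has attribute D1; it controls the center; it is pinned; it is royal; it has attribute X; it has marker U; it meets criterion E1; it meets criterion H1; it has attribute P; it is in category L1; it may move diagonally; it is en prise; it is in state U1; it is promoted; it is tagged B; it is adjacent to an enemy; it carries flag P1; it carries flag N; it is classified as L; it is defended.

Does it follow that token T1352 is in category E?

Yes

By R3 (it is tagged B, it is en prise, it meets criterion H1): it satisfies condition D.
By R4 (it is in state U1, it is classified as L): it meets criterion T.
By R5 (it has attribute D1, it is defended): it has marker Q.
By R11 (it has attribute X, it is in state U1): it is removed.
By R14 (it has attribute P, it is in category L1): it is in state Z.
By R17 (it has marker U): it is in check.
By R18 (it controls the center, it is promoted): it carries flag W.
By R22 (it is in state Z, it has marker Q): it has attribute H.
By R28 (it carries flag N): it has marker G.
By R2 (it satisfies condition D, it has marker G): it is in state F.
By R8 (it is in check, it is classified as L): it is immobilized.
By R12 (it is in state F, it is classified as L): it has marker C1.
By R15 (it has marker C1, it carries flag P1): it is blocked.
By R20 (it has attribute H, it is removed): it carries flag V.
By R6 (it is immobilized, it is classified as L, it carries flag W): it scores a point.
By R10 (it carries flag V): it has marker B1.
By R26 (it scores a point, it meets criterion T): it meets criterion Z1.
By R27 (it has marker B1, it is pinned): it is tagged T1.
By R23 (it is tagged T1, it is blocked): it carries flag J.
By R25 (it carries flag J, it meets criterion Z1): it is in category E.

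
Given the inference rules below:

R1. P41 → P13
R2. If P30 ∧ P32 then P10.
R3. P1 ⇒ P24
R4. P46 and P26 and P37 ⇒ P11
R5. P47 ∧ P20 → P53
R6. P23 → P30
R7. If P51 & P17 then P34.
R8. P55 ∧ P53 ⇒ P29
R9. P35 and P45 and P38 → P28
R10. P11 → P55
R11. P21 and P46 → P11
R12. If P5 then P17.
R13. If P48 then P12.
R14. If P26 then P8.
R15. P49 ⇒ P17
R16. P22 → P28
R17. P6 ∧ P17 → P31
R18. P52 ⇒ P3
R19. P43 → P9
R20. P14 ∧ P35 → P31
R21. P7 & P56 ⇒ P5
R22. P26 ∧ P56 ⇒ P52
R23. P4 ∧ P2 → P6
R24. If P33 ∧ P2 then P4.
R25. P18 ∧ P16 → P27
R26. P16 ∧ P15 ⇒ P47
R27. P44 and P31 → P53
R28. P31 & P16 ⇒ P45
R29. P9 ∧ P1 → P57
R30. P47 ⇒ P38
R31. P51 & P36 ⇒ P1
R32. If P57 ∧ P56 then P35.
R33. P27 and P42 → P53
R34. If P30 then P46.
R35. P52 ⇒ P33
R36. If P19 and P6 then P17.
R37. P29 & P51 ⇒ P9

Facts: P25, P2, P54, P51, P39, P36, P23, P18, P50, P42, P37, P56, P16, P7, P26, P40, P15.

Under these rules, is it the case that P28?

P30  (by R6: P23)
P5  (by R21: P7, P56)
P52  (by R22: P26, P56)
P27  (by R25: P18, P16)
P47  (by R26: P16, P15)
P38  (by R30: P47)
P1  (by R31: P51, P36)
P53  (by R33: P27, P42)
P46  (by R34: P30)
P33  (by R35: P52)
P11  (by R4: P46, P26, P37)
P55  (by R10: P11)
P17  (by R12: P5)
P4  (by R24: P33, P2)
P29  (by R8: P55, P53)
P6  (by R23: P4, P2)
P9  (by R37: P29, P51)
P31  (by R17: P6, P17)
P45  (by R28: P31, P16)
P57  (by R29: P9, P1)
P35  (by R32: P57, P56)
P28  (by R9: P35, P45, P38)

Yes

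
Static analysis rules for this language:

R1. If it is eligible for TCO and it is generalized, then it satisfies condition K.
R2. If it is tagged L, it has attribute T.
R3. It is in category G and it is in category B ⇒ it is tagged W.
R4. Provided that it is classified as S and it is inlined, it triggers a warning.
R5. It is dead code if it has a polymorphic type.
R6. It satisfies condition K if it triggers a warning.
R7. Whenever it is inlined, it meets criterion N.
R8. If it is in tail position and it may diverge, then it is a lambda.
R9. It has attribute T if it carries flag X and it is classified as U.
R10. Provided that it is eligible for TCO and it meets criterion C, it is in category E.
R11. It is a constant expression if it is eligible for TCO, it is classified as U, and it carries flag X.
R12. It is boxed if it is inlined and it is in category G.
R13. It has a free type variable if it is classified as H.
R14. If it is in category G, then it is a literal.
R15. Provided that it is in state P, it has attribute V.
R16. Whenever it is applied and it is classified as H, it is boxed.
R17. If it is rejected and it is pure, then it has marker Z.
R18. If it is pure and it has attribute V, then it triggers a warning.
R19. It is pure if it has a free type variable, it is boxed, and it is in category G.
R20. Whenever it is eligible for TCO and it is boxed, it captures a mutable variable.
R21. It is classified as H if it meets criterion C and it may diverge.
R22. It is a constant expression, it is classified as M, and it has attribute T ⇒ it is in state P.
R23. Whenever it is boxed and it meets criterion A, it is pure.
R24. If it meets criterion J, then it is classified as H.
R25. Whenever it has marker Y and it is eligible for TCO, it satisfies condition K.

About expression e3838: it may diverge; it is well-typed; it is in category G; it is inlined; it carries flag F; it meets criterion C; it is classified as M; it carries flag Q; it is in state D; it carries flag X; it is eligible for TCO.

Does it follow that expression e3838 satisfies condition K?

No

Forward chaining from the given facts derives: meets criterion N, is in category E, is boxed, is a literal, captures a mutable variable, is classified as H, has a free type variable, is pure.
Rules concluding "it satisfies condition K": R1 needs "it is generalized"; R6 needs "it triggers a warning"; R25 needs "it has marker Y" — none of these are established.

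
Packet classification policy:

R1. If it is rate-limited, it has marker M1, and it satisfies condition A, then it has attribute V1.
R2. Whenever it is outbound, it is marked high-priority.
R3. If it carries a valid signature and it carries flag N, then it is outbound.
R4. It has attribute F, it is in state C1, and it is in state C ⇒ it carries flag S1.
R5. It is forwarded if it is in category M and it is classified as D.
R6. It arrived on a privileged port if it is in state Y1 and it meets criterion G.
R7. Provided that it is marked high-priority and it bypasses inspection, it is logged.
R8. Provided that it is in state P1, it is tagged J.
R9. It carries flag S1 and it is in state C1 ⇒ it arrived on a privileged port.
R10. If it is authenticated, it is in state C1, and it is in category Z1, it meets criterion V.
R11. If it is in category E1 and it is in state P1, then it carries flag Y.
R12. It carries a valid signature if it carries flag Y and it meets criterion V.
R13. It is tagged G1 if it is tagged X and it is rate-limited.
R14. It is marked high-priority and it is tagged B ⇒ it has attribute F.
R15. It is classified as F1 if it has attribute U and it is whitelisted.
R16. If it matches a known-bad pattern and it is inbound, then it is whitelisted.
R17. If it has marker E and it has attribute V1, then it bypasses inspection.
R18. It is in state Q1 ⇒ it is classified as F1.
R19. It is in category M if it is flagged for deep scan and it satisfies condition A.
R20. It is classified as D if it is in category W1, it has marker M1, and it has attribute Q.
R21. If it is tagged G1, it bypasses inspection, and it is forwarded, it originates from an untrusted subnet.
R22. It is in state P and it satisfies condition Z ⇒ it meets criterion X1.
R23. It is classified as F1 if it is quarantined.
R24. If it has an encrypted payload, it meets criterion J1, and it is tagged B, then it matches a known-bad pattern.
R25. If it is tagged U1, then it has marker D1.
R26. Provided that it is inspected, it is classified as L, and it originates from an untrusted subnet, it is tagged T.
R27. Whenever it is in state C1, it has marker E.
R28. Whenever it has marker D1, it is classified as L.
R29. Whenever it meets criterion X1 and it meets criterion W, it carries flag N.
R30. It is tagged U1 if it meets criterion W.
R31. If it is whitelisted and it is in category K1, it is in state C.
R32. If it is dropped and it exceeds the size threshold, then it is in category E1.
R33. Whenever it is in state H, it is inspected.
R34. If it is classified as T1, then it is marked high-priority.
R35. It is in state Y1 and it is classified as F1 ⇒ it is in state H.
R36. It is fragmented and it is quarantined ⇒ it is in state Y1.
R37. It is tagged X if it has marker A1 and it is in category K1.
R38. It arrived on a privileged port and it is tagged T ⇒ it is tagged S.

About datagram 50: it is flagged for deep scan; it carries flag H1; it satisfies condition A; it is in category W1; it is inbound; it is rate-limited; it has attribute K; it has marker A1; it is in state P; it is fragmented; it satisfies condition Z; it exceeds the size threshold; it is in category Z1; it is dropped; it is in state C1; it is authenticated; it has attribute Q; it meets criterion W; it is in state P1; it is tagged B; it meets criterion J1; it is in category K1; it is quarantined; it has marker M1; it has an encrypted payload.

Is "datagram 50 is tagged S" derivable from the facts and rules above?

Yes

By R1 (it is rate-limited, it has marker M1, it satisfies condition A): it has attribute V1.
By R10 (it is authenticated, it is in state C1, it is in category Z1): it meets criterion V.
By R19 (it is flagged for deep scan, it satisfies condition A): it is in category M.
By R20 (it is in category W1, it has marker M1, it has attribute Q): it is classified as D.
By R22 (it is in state P, it satisfies condition Z): it meets criterion X1.
By R23 (it is quarantined): it is classified as F1.
By R24 (it has an encrypted payload, it meets criterion J1, it is tagged B): it matches a known-bad pattern.
By R27 (it is in state C1): it has marker E.
By R29 (it meets criterion X1, it meets criterion W): it carries flag N.
By R30 (it meets criterion W): it is tagged U1.
By R32 (it is dropped, it exceeds the size threshold): it is in category E1.
By R36 (it is fragmented, it is quarantined): it is in state Y1.
By R37 (it has marker A1, it is in category K1): it is tagged X.
By R5 (it is in category M, it is classified as D): it is forwarded.
By R11 (it is in category E1, it is in state P1): it carries flag Y.
By R12 (it carries flag Y, it meets criterion V): it carries a valid signature.
By R13 (it is tagged X, it is rate-limited): it is tagged G1.
By R16 (it matches a known-bad pattern, it is inbound): it is whitelisted.
By R17 (it has marker E, it has attribute V1): it bypasses inspection.
By R21 (it is tagged G1, it bypasses inspection, it is forwarded): it originates from an untrusted subnet.
By R25 (it is tagged U1): it has marker D1.
By R28 (it has marker D1): it is classified as L.
By R31 (it is whitelisted, it is in category K1): it is in state C.
By R35 (it is in state Y1, it is classified as F1): it is in state H.
By R3 (it carries a valid signature, it carries flag N): it is outbound.
By R33 (it is in state H): it is inspected.
By R2 (it is outbound): it is marked high-priority.
By R14 (it is marked high-priority, it is tagged B): it has attribute F.
By R26 (it is inspected, it is classified as L, it originates from an untrusted subnet): it is tagged T.
By R4 (it has attribute F, it is in state C1, it is in state C): it carries flag S1.
By R9 (it carries flag S1, it is in state C1): it arrived on a privileged port.
By R38 (it arrived on a privileged port, it is tagged T): it is tagged S.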